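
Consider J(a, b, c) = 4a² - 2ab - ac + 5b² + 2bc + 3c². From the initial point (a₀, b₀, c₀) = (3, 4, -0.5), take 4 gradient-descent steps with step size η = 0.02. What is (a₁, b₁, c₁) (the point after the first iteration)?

∇J = (8a - 2b - c, -2a + 10b + 2c, -a + 2b + 6c)
Step 1: at (3, 4, -0.5), ∇J = (16.5, 33, 2) → (3, 4, -0.5) − 0.02·(16.5, 33, 2) = (2.67, 3.34, -0.54)

(2.67, 3.34, -0.54)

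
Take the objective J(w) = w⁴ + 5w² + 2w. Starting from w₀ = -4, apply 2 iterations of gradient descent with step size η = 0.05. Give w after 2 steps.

J′(w) = 4w³ + 10w + 2
w₁ = -4 − 0.05·(-294) = 10.7
w₂ = 10.7 − 0.05·5009.172 = -239.7586

-239.7586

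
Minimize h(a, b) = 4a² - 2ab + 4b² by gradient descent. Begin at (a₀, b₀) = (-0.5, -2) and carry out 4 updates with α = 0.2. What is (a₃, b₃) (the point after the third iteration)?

(-0.74, 0.76)

∇h = (8a - 2b, -2a + 8b)
Step 1: at (-0.5, -2), ∇h = (0, -15) → (-0.5, -2) − 0.2·(0, -15) = (-0.5, 1)
Step 2: at (-0.5, 1), ∇h = (-6, 9) → (-0.5, 1) − 0.2·(-6, 9) = (0.7, -0.8)
Step 3: at (0.7, -0.8), ∇h = (7.2, -7.8) → (0.7, -0.8) − 0.2·(7.2, -7.8) = (-0.74, 0.76)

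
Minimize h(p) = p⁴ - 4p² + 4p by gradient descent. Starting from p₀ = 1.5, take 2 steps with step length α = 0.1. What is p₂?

0.96705

h′(p) = 4p³ - 8p + 4
Step 1: h′(1.5) = 5.5; p₁ = 1.5 − 0.1·5.5 = 0.95
Step 2: h′(0.95) = -0.1705; p₂ = 0.95 − 0.1·(-0.1705) = 0.96705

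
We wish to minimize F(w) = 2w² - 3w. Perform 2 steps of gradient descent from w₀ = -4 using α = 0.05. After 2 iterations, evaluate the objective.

17.3582

F′(w) = 4w - 3
w₁ = -4 − 0.05·(-19) = -3.05
w₂ = -3.05 − 0.05·(-15.2) = -2.29
F(-2.29) = 17.3582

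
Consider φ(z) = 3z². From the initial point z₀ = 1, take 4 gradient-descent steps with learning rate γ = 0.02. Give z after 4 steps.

φ′(z) = 6z
z₁ = 1 − 0.02·6 = 0.88
z₂ = 0.88 − 0.02·5.28 = 0.7744
z₃ = 0.7744 − 0.02·4.6464 = 0.681472
z₄ = 0.681472 − 0.02·4.088832 = 0.59969536

0.59969536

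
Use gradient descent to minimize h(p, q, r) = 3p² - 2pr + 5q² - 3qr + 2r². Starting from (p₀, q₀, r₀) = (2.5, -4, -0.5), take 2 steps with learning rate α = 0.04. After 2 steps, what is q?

∇h = (6p - 2r, 10q - 3r, -2p - 3q + 4r)
Step 1: at (2.5, -4, -0.5), ∇h = (16, -38.5, 5) → (2.5, -4, -0.5) − 0.04·(16, -38.5, 5) = (1.86, -2.46, -0.7)
Step 2: at (1.86, -2.46, -0.7), ∇h = (12.56, -22.5, 0.86) → (1.86, -2.46, -0.7) − 0.04·(12.56, -22.5, 0.86) = (1.3576, -1.56, -0.7344)
q = -1.56

-1.56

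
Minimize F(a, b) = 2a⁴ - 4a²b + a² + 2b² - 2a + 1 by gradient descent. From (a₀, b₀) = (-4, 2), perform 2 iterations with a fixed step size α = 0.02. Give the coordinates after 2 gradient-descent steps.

(-14.41262336, 5.000448)

∇F = (8a³ - 8ab + 2a - 2, -4a² + 4b)
(a₁, b₁) = (-4, 2) − 0.02·(-458, -56) = (5.16, 3.12)
(a₂, b₂) = (5.16, 3.12) − 0.02·(978.631168, -94.0224) = (-14.41262336, 5.000448)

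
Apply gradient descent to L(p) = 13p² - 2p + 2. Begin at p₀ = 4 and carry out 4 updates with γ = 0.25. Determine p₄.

3589.9375

L′(p) = 26p - 2
Step 1: L′(4) = 102; p₁ = 4 − 0.25·102 = -21.5
Step 2: L′(-21.5) = -561; p₂ = -21.5 − 0.25·(-561) = 118.75
Step 3: L′(118.75) = 3085.5; p₃ = 118.75 − 0.25·3085.5 = -652.625
Step 4: L′(-652.625) = -16970.25; p₄ = -652.625 − 0.25·(-16970.25) = 3589.9375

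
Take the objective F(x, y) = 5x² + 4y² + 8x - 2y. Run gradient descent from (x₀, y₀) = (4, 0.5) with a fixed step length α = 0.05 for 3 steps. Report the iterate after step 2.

(0.4, 0.34)

∇F = (10x + 8, 8y - 2)
(x₁, y₁) = (4, 0.5) − 0.05·(48, 2) = (1.6, 0.4)
(x₂, y₂) = (1.6, 0.4) − 0.05·(24, 1.2) = (0.4, 0.34)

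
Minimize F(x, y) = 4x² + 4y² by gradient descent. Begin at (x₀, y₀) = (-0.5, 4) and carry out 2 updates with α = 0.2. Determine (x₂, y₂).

∇F = (8x, 8y)
Step 1: at (-0.5, 4), ∇F = (-4, 32) → (-0.5, 4) − 0.2·(-4, 32) = (0.3, -2.4)
Step 2: at (0.3, -2.4), ∇F = (2.4, -19.2) → (0.3, -2.4) − 0.2·(2.4, -19.2) = (-0.18, 1.44)

(-0.18, 1.44)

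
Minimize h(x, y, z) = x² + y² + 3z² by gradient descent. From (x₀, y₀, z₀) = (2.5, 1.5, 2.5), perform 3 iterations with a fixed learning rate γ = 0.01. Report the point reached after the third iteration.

(2.35298, 1.411788, 2.07646)

∇h = (2x, 2y, 6z)
Step 1: at (2.5, 1.5, 2.5), ∇h = (5, 3, 15) → (2.5, 1.5, 2.5) − 0.01·(5, 3, 15) = (2.45, 1.47, 2.35)
Step 2: at (2.45, 1.47, 2.35), ∇h = (4.9, 2.94, 14.1) → (2.45, 1.47, 2.35) − 0.01·(4.9, 2.94, 14.1) = (2.401, 1.4406, 2.209)
Step 3: at (2.401, 1.4406, 2.209), ∇h = (4.802, 2.8812, 13.254) → (2.401, 1.4406, 2.209) − 0.01·(4.802, 2.8812, 13.254) = (2.35298, 1.411788, 2.07646)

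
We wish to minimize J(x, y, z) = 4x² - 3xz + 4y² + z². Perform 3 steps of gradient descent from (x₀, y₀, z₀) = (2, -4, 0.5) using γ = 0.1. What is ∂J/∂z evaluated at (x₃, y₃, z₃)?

0.6755

∇J = (8x - 3z, 8y, -3x + 2z)
Step 1: at (2, -4, 0.5), ∇J = (14.5, -32, -5) → (2, -4, 0.5) − 0.1·(14.5, -32, -5) = (0.55, -0.8, 1)
Step 2: at (0.55, -0.8, 1), ∇J = (1.4, -6.4, 0.35) → (0.55, -0.8, 1) − 0.1·(1.4, -6.4, 0.35) = (0.41, -0.16, 0.965)
Step 3: at (0.41, -0.16, 0.965), ∇J = (0.385, -1.28, 0.7) → (0.41, -0.16, 0.965) − 0.1·(0.385, -1.28, 0.7) = (0.3715, -0.032, 0.895)
∂J/∂z at (0.3715, -0.032, 0.895) = 0.6755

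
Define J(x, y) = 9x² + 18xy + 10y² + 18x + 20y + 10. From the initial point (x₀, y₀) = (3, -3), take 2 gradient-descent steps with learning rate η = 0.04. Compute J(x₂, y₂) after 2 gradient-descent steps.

∇J = (18x + 18y + 18, 18x + 20y + 20)
(x₁, y₁) = (3, -3) − 0.04·(18, 14) = (2.28, -3.56)
(x₂, y₂) = (2.28, -3.56) − 0.04·(-5.04, -10.16) = (2.4816, -3.1536)
J(2.4816, -3.1536) = 5.60624896

5.60624896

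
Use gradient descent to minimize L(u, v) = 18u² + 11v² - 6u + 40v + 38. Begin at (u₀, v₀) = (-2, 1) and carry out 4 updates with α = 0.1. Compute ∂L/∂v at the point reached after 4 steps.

128.5632

∇L = (36u - 6, 22v + 40)
Step 1: at (-2, 1), ∇L = (-78, 62) → (-2, 1) − 0.1·(-78, 62) = (5.8, -5.2)
Step 2: at (5.8, -5.2), ∇L = (202.8, -74.4) → (5.8, -5.2) − 0.1·(202.8, -74.4) = (-14.48, 2.24)
Step 3: at (-14.48, 2.24), ∇L = (-527.28, 89.28) → (-14.48, 2.24) − 0.1·(-527.28, 89.28) = (38.248, -6.688)
Step 4: at (38.248, -6.688), ∇L = (1370.928, -107.136) → (38.248, -6.688) − 0.1·(1370.928, -107.136) = (-98.8448, 4.0256)
∂L/∂v at (-98.8448, 4.0256) = 128.5632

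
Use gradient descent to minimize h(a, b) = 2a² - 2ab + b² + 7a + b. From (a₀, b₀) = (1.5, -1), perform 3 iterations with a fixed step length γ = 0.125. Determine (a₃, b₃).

(-1.6171875, -0.8671875)

∇h = (4a - 2b + 7, -2a + 2b + 1)
(a₁, b₁) = (1.5, -1) − 0.125·(15, -4) = (-0.375, -0.5)
(a₂, b₂) = (-0.375, -0.5) − 0.125·(6.5, 0.75) = (-1.1875, -0.59375)
(a₃, b₃) = (-1.1875, -0.59375) − 0.125·(3.4375, 2.1875) = (-1.6171875, -0.8671875)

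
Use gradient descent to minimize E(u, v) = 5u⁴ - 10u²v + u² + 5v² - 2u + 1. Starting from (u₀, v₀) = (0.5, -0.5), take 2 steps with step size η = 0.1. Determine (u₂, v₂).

∇E = (20u³ - 20uv + 2u - 2, -10u² + 10v)
Step 1: at (0.5, -0.5), ∇E = (6.5, -7.5) → (0.5, -0.5) − 0.1·(6.5, -7.5) = (-0.15, 0.25)
Step 2: at (-0.15, 0.25), ∇E = (-1.6175, 2.275) → (-0.15, 0.25) − 0.1·(-1.6175, 2.275) = (0.01175, 0.0225)

(0.01175, 0.0225)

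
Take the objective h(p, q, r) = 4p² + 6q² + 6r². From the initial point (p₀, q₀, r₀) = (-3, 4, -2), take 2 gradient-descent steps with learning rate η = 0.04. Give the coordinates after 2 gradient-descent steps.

∇h = (8p, 12q, 12r)
Step 1: at (-3, 4, -2), ∇h = (-24, 48, -24) → (-3, 4, -2) − 0.04·(-24, 48, -24) = (-2.04, 2.08, -1.04)
Step 2: at (-2.04, 2.08, -1.04), ∇h = (-16.32, 24.96, -12.48) → (-2.04, 2.08, -1.04) − 0.04·(-16.32, 24.96, -12.48) = (-1.3872, 1.0816, -0.5408)

(-1.3872, 1.0816, -0.5408)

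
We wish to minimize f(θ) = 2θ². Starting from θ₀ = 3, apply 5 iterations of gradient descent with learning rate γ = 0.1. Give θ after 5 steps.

f′(θ) = 4θ
θ₁ = 3 − 0.1·12 = 1.8
θ₂ = 1.8 − 0.1·7.2 = 1.08
θ₃ = 1.08 − 0.1·4.32 = 0.648
θ₄ = 0.648 − 0.1·2.592 = 0.3888
θ₅ = 0.3888 − 0.1·1.5552 = 0.23328

0.23328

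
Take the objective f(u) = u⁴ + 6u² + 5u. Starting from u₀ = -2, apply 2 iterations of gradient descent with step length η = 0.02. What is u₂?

f′(u) = 4u³ + 12u + 5
Step 1: f′(-2) = -51; u₁ = -2 − 0.02·(-51) = -0.98
Step 2: f′(-0.98) = -10.524768; u₂ = -0.98 − 0.02·(-10.524768) = -0.76950464

-0.76950464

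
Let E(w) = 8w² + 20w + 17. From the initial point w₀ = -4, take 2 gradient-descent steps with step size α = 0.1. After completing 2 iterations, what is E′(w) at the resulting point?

-15.84

E′(w) = 16w + 20
w₁ = -4 − 0.1·(-44) = 0.4
w₂ = 0.4 − 0.1·26.4 = -2.24
E′(w) at (-2.24) = -15.84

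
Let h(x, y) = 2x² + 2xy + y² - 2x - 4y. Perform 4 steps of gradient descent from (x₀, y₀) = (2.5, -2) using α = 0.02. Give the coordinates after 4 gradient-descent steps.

(2.20262784, -1.75594624)

∇h = (4x + 2y - 2, 2x + 2y - 4)
Step 1: at (2.5, -2), ∇h = (4, -3) → (2.5, -2) − 0.02·(4, -3) = (2.42, -1.94)
Step 2: at (2.42, -1.94), ∇h = (3.8, -3.04) → (2.42, -1.94) − 0.02·(3.8, -3.04) = (2.344, -1.8792)
Step 3: at (2.344, -1.8792), ∇h = (3.6176, -3.0704) → (2.344, -1.8792) − 0.02·(3.6176, -3.0704) = (2.271648, -1.817792)
Step 4: at (2.271648, -1.817792), ∇h = (3.451008, -3.092288) → (2.271648, -1.817792) − 0.02·(3.451008, -3.092288) = (2.20262784, -1.75594624)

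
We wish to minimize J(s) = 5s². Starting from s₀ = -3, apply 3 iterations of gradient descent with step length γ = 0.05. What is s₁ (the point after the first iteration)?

-1.5

J′(s) = 10s
Step 1: J′(-3) = -30; s₁ = -3 − 0.05·(-30) = -1.5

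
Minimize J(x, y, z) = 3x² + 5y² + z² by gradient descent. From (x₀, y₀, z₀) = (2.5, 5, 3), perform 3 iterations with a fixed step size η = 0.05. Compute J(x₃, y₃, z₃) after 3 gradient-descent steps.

8.94201275

∇J = (6x, 10y, 2z)
Step 1: at (2.5, 5, 3), ∇J = (15, 50, 6) → (2.5, 5, 3) − 0.05·(15, 50, 6) = (1.75, 2.5, 2.7)
Step 2: at (1.75, 2.5, 2.7), ∇J = (10.5, 25, 5.4) → (1.75, 2.5, 2.7) − 0.05·(10.5, 25, 5.4) = (1.225, 1.25, 2.43)
Step 3: at (1.225, 1.25, 2.43), ∇J = (7.35, 12.5, 4.86) → (1.225, 1.25, 2.43) − 0.05·(7.35, 12.5, 4.86) = (0.8575, 0.625, 2.187)
J(0.8575, 0.625, 2.187) = 8.94201275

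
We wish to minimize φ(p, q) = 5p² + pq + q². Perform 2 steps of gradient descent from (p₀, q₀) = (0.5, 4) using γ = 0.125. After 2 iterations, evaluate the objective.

∇φ = (10p + q, p + 2q)
Step 1: at (0.5, 4), ∇φ = (9, 8.5) → (0.5, 4) − 0.125·(9, 8.5) = (-0.625, 2.9375)
Step 2: at (-0.625, 2.9375), ∇φ = (-3.3125, 5.25) → (-0.625, 2.9375) − 0.125·(-3.3125, 5.25) = (-0.2109375, 2.28125)
φ(-0.2109375, 2.28125) = 4.94537353515625

4.94537353515625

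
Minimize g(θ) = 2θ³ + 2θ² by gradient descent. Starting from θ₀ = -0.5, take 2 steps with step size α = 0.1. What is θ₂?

g′(θ) = 6θ² + 4θ
Step 1: g′(-0.5) = -0.5; θ₁ = -0.5 − 0.1·(-0.5) = -0.45
Step 2: g′(-0.45) = -0.585; θ₂ = -0.45 − 0.1·(-0.585) = -0.3915

-0.3915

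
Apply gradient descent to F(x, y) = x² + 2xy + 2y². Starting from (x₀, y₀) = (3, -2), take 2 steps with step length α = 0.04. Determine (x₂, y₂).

∇F = (2x + 2y, 2x + 4y)
Step 1: at (3, -2), ∇F = (2, -2) → (3, -2) − 0.04·(2, -2) = (2.92, -1.92)
Step 2: at (2.92, -1.92), ∇F = (2, -1.84) → (2.92, -1.92) − 0.04·(2, -1.84) = (2.84, -1.8464)

(2.84, -1.8464)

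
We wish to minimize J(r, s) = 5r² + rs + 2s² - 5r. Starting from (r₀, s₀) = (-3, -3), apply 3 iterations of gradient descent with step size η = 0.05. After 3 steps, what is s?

∇J = (10r + s - 5, r + 4s)
(r₁, s₁) = (-3, -3) − 0.05·(-38, -15) = (-1.1, -2.25)
(r₂, s₂) = (-1.1, -2.25) − 0.05·(-18.25, -10.1) = (-0.1875, -1.745)
(r₃, s₃) = (-0.1875, -1.745) − 0.05·(-8.62, -7.1675) = (0.2435, -1.386625)
s = -1.386625

-1.386625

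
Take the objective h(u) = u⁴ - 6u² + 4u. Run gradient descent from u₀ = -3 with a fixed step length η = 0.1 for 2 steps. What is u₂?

h′(u) = 4u³ - 12u + 4
Step 1: h′(-3) = -68; u₁ = -3 − 0.1·(-68) = 3.8
Step 2: h′(3.8) = 177.888; u₂ = 3.8 − 0.1·177.888 = -13.9888

-13.9888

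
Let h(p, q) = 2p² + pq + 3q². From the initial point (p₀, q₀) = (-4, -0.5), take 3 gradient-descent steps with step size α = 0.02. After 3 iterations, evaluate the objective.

19.674523140992

∇h = (4p + q, p + 6q)
(p₁, q₁) = (-4, -0.5) − 0.02·(-16.5, -7) = (-3.67, -0.36)
(p₂, q₂) = (-3.67, -0.36) − 0.02·(-15.04, -5.83) = (-3.3692, -0.2434)
(p₃, q₃) = (-3.3692, -0.2434) − 0.02·(-13.7202, -4.8296) = (-3.094796, -0.146808)
h(-3.094796, -0.146808) = 19.674523140992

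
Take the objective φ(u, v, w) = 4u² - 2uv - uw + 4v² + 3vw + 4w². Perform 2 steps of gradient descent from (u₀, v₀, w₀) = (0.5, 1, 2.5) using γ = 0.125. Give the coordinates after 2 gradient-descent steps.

(-0.2421875, 0.2578125, 0.375)

∇φ = (8u - 2v - w, -2u + 8v + 3w, -u + 3v + 8w)
(u₁, v₁, w₁) = (0.5, 1, 2.5) − 0.125·(-0.5, 14.5, 22.5) = (0.5625, -0.8125, -0.3125)
(u₂, v₂, w₂) = (0.5625, -0.8125, -0.3125) − 0.125·(6.4375, -8.5625, -5.5) = (-0.2421875, 0.2578125, 0.375)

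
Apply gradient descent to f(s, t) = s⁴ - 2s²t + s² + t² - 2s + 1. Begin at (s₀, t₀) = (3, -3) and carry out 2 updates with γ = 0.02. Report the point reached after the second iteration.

∇f = (4s³ - 4st + 2s - 2, -2s² + 2t)
(s₁, t₁) = (3, -3) − 0.02·(148, -24) = (0.04, -2.52)
(s₂, t₂) = (0.04, -2.52) − 0.02·(-1.516544, -5.0432) = (0.07033088, -2.419136)

(0.07033088, -2.419136)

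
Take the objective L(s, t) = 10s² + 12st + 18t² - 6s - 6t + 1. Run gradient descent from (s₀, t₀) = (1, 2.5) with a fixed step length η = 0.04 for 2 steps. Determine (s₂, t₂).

(0.7312, 1.1944)

∇L = (20s + 12t - 6, 12s + 36t - 6)
(s₁, t₁) = (1, 2.5) − 0.04·(44, 96) = (-0.76, -1.34)
(s₂, t₂) = (-0.76, -1.34) − 0.04·(-37.28, -63.36) = (0.7312, 1.1944)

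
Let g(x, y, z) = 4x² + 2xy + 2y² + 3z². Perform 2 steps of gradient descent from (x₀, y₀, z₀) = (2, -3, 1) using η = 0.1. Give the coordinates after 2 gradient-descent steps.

∇g = (8x + 2y, 2x + 4y, 6z)
Step 1: at (2, -3, 1), ∇g = (10, -8, 6) → (2, -3, 1) − 0.1·(10, -8, 6) = (1, -2.2, 0.4)
Step 2: at (1, -2.2, 0.4), ∇g = (3.6, -6.8, 2.4) → (1, -2.2, 0.4) − 0.1·(3.6, -6.8, 2.4) = (0.64, -1.52, 0.16)

(0.64, -1.52, 0.16)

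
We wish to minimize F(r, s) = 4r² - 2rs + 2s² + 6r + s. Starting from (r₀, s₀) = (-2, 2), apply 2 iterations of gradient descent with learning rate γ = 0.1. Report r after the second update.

∇F = (8r - 2s + 6, -2r + 4s + 1)
(r₁, s₁) = (-2, 2) − 0.1·(-14, 13) = (-0.6, 0.7)
(r₂, s₂) = (-0.6, 0.7) − 0.1·(-0.2, 5) = (-0.58, 0.2)
r = -0.58

-0.58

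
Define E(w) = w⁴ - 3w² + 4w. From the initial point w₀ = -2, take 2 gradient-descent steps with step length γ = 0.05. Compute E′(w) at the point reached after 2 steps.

E′(w) = 4w³ - 6w + 4
Step 1: E′(-2) = -16; w₁ = -2 − 0.05·(-16) = -1.2
Step 2: E′(-1.2) = 4.288; w₂ = -1.2 − 0.05·4.288 = -1.4144
E′(w) at (-1.4144) = 1.168216408064

1.168216408064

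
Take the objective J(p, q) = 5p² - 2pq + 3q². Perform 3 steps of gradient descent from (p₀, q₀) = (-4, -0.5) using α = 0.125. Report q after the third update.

∇J = (10p - 2q, -2p + 6q)
(p₁, q₁) = (-4, -0.5) − 0.125·(-39, 5) = (0.875, -1.125)
(p₂, q₂) = (0.875, -1.125) − 0.125·(11, -8.5) = (-0.5, -0.0625)
(p₃, q₃) = (-0.5, -0.0625) − 0.125·(-4.875, 0.625) = (0.109375, -0.140625)
q = -0.140625

-0.140625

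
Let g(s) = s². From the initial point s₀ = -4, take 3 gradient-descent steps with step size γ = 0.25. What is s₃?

g′(s) = 2s
Step 1: g′(-4) = -8; s₁ = -4 − 0.25·(-8) = -2
Step 2: g′(-2) = -4; s₂ = -2 − 0.25·(-4) = -1
Step 3: g′(-1) = -2; s₃ = -1 − 0.25·(-2) = -0.5

-0.5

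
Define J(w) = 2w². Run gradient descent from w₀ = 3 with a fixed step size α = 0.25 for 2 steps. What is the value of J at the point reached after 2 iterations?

0

J′(w) = 4w
w₁ = 3 − 0.25·12 = 0
w₂ = 0 − 0.25·0 = 0
J(0) = 0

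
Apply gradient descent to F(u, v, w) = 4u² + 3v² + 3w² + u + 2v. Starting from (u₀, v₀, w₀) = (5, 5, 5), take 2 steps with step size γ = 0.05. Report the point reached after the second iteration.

(1.72, 2.28, 2.45)

∇F = (8u + 1, 6v + 2, 6w)
Step 1: at (5, 5, 5), ∇F = (41, 32, 30) → (5, 5, 5) − 0.05·(41, 32, 30) = (2.95, 3.4, 3.5)
Step 2: at (2.95, 3.4, 3.5), ∇F = (24.6, 22.4, 21) → (2.95, 3.4, 3.5) − 0.05·(24.6, 22.4, 21) = (1.72, 2.28, 2.45)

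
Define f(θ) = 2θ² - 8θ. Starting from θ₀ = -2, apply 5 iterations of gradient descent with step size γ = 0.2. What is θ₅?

1.99872

f′(θ) = 4θ - 8
θ₁ = -2 − 0.2·(-16) = 1.2
θ₂ = 1.2 − 0.2·(-3.2) = 1.84
θ₃ = 1.84 − 0.2·(-0.64) = 1.968
θ₄ = 1.968 − 0.2·(-0.128) = 1.9936
θ₅ = 1.9936 − 0.2·(-0.0256) = 1.99872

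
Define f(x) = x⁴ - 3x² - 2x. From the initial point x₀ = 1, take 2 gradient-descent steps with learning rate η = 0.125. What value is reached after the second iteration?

1.1875

f′(x) = 4x³ - 6x - 2
Step 1: f′(1) = -4; x₁ = 1 − 0.125·(-4) = 1.5
Step 2: f′(1.5) = 2.5; x₂ = 1.5 − 0.125·2.5 = 1.1875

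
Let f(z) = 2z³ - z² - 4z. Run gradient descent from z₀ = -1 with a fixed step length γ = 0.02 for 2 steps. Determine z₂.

-1.183168

f′(z) = 6z² - 2z - 4
z₁ = -1 − 0.02·4 = -1.08
z₂ = -1.08 − 0.02·5.1584 = -1.183168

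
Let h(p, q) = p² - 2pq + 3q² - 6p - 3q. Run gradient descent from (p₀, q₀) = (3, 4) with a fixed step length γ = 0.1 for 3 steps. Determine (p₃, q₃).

∇h = (2p - 2q - 6, -2p + 6q - 3)
(p₁, q₁) = (3, 4) − 0.1·(-8, 15) = (3.8, 2.5)
(p₂, q₂) = (3.8, 2.5) − 0.1·(-3.4, 4.4) = (4.14, 2.06)
(p₃, q₃) = (4.14, 2.06) − 0.1·(-1.84, 1.08) = (4.324, 1.952)

(4.324, 1.952)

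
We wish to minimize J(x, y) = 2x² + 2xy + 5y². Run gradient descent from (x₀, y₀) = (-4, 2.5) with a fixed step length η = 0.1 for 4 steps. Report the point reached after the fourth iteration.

(-0.8296, 0.2512)

∇J = (4x + 2y, 2x + 10y)
Step 1: at (-4, 2.5), ∇J = (-11, 17) → (-4, 2.5) − 0.1·(-11, 17) = (-2.9, 0.8)
Step 2: at (-2.9, 0.8), ∇J = (-10, 2.2) → (-2.9, 0.8) − 0.1·(-10, 2.2) = (-1.9, 0.58)
Step 3: at (-1.9, 0.58), ∇J = (-6.44, 2) → (-1.9, 0.58) − 0.1·(-6.44, 2) = (-1.256, 0.38)
Step 4: at (-1.256, 0.38), ∇J = (-4.264, 1.288) → (-1.256, 0.38) − 0.1·(-4.264, 1.288) = (-0.8296, 0.2512)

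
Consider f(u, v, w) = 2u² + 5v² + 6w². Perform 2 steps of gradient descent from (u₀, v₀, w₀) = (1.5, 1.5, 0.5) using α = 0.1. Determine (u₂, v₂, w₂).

(0.54, 0, 0.02)

∇f = (4u, 10v, 12w)
(u₁, v₁, w₁) = (1.5, 1.5, 0.5) − 0.1·(6, 15, 6) = (0.9, 0, -0.1)
(u₂, v₂, w₂) = (0.9, 0, -0.1) − 0.1·(3.6, 0, -1.2) = (0.54, 0, 0.02)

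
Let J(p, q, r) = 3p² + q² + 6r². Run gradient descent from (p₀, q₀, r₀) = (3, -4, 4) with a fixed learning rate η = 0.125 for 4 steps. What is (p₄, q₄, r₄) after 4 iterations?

∇J = (6p, 2q, 12r)
Step 1: at (3, -4, 4), ∇J = (18, -8, 48) → (3, -4, 4) − 0.125·(18, -8, 48) = (0.75, -3, -2)
Step 2: at (0.75, -3, -2), ∇J = (4.5, -6, -24) → (0.75, -3, -2) − 0.125·(4.5, -6, -24) = (0.1875, -2.25, 1)
Step 3: at (0.1875, -2.25, 1), ∇J = (1.125, -4.5, 12) → (0.1875, -2.25, 1) − 0.125·(1.125, -4.5, 12) = (0.046875, -1.6875, -0.5)
Step 4: at (0.046875, -1.6875, -0.5), ∇J = (0.28125, -3.375, -6) → (0.046875, -1.6875, -0.5) − 0.125·(0.28125, -3.375, -6) = (0.01171875, -1.265625, 0.25)

(0.01171875, -1.265625, 0.25)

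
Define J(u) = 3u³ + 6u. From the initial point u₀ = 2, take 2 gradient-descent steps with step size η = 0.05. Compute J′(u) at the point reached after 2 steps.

J′(u) = 9u² + 6
u₁ = 2 − 0.05·42 = -0.1
u₂ = -0.1 − 0.05·6.09 = -0.4045
J′(u) at (-0.4045) = 7.47258225

7.47258225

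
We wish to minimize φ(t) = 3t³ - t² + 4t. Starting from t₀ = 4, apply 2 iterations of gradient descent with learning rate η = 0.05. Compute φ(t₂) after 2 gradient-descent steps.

φ′(t) = 9t² - 2t + 4
t₁ = 4 − 0.05·140 = -3
t₂ = -3 − 0.05·91 = -7.55
φ(-7.55) = -1378.309125

-1378.309125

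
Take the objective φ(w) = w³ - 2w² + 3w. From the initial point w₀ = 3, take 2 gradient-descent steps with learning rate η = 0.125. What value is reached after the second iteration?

0.5390625

φ′(w) = 3w² - 4w + 3
Step 1: φ′(3) = 18; w₁ = 3 − 0.125·18 = 0.75
Step 2: φ′(0.75) = 1.6875; w₂ = 0.75 − 0.125·1.6875 = 0.5390625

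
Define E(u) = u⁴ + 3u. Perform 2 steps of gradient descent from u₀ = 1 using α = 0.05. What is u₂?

E′(u) = 4u³ + 3
Step 1: E′(1) = 7; u₁ = 1 − 0.05·7 = 0.65
Step 2: E′(0.65) = 4.0985; u₂ = 0.65 − 0.05·4.0985 = 0.445075

0.445075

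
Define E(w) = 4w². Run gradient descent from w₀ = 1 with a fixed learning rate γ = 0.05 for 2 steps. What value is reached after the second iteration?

0.36

E′(w) = 8w
Step 1: E′(1) = 8; w₁ = 1 − 0.05·8 = 0.6
Step 2: E′(0.6) = 4.8; w₂ = 0.6 − 0.05·4.8 = 0.36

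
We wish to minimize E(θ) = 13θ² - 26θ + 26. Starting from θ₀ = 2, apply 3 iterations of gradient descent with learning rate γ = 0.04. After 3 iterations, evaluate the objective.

13.000000053248

E′(θ) = 26θ - 26
θ₁ = 2 − 0.04·26 = 0.96
θ₂ = 0.96 − 0.04·(-1.04) = 1.0016
θ₃ = 1.0016 − 0.04·0.0416 = 0.999936
E(0.999936) = 13.000000053248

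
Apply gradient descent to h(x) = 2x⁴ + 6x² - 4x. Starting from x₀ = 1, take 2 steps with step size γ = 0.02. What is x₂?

h′(x) = 8x³ + 12x - 4
Step 1: h′(1) = 16; x₁ = 1 − 0.02·16 = 0.68
Step 2: h′(0.68) = 6.675456; x₂ = 0.68 − 0.02·6.675456 = 0.54649088

0.54649088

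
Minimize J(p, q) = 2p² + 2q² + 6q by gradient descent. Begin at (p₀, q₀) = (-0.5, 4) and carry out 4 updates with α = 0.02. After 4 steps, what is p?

∇J = (4p, 4q + 6)
Step 1: at (-0.5, 4), ∇J = (-2, 22) → (-0.5, 4) − 0.02·(-2, 22) = (-0.46, 3.56)
Step 2: at (-0.46, 3.56), ∇J = (-1.84, 20.24) → (-0.46, 3.56) − 0.02·(-1.84, 20.24) = (-0.4232, 3.1552)
Step 3: at (-0.4232, 3.1552), ∇J = (-1.6928, 18.6208) → (-0.4232, 3.1552) − 0.02·(-1.6928, 18.6208) = (-0.389344, 2.782784)
Step 4: at (-0.389344, 2.782784), ∇J = (-1.557376, 17.131136) → (-0.389344, 2.782784) − 0.02·(-1.557376, 17.131136) = (-0.35819648, 2.44016128)
p = -0.35819648

-0.35819648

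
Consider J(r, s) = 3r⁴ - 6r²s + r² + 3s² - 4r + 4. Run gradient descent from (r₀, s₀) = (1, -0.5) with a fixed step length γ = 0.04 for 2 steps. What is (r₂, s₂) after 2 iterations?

∇J = (12r³ - 12rs + 2r - 4, -6r² + 6s)
Step 1: at (1, -0.5), ∇J = (16, -9) → (1, -0.5) − 0.04·(16, -9) = (0.36, -0.14)
Step 2: at (0.36, -0.14), ∇J = (-2.115328, -1.6176) → (0.36, -0.14) − 0.04·(-2.115328, -1.6176) = (0.44461312, -0.075296)

(0.44461312, -0.075296)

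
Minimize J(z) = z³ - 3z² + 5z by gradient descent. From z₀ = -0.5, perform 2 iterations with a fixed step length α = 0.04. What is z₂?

-1.3407

J′(z) = 3z² - 6z + 5
z₁ = -0.5 − 0.04·8.75 = -0.85
z₂ = -0.85 − 0.04·12.2675 = -1.3407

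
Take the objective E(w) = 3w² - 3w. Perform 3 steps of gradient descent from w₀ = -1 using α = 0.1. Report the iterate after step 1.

-0.1

E′(w) = 6w - 3
w₁ = -1 − 0.1·(-9) = -0.1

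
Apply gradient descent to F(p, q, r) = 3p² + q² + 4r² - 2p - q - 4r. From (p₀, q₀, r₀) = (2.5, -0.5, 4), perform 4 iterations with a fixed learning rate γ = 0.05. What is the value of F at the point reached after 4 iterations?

0.4820218575

∇F = (6p - 2, 2q - 1, 8r - 4)
(p₁, q₁, r₁) = (2.5, -0.5, 4) − 0.05·(13, -2, 28) = (1.85, -0.4, 2.6)
(p₂, q₂, r₂) = (1.85, -0.4, 2.6) − 0.05·(9.1, -1.8, 16.8) = (1.395, -0.31, 1.76)
(p₃, q₃, r₃) = (1.395, -0.31, 1.76) − 0.05·(6.37, -1.62, 10.08) = (1.0765, -0.229, 1.256)
(p₄, q₄, r₄) = (1.0765, -0.229, 1.256) − 0.05·(4.459, -1.458, 6.048) = (0.85355, -0.1561, 0.9536)
F(0.85355, -0.1561, 0.9536) = 0.4820218575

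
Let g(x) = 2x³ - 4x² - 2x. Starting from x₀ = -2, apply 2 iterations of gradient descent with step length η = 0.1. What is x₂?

-30.424

g′(x) = 6x² - 8x - 2
x₁ = -2 − 0.1·38 = -5.8
x₂ = -5.8 − 0.1·246.24 = -30.424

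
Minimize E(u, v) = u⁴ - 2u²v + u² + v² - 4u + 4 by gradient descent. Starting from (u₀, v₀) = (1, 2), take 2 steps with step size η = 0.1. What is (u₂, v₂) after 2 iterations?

∇E = (4u³ - 4uv + 2u - 4, -2u² + 2v)
Step 1: at (1, 2), ∇E = (-6, 2) → (1, 2) − 0.1·(-6, 2) = (1.6, 1.8)
Step 2: at (1.6, 1.8), ∇E = (4.064, -1.52) → (1.6, 1.8) − 0.1·(4.064, -1.52) = (1.1936, 1.952)

(1.1936, 1.952)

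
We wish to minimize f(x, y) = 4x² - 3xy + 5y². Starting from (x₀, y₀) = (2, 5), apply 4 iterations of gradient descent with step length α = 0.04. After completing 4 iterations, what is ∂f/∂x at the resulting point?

∇f = (8x - 3y, -3x + 10y)
Step 1: at (2, 5), ∇f = (1, 44) → (2, 5) − 0.04·(1, 44) = (1.96, 3.24)
Step 2: at (1.96, 3.24), ∇f = (5.96, 26.52) → (1.96, 3.24) − 0.04·(5.96, 26.52) = (1.7216, 2.1792)
Step 3: at (1.7216, 2.1792), ∇f = (7.2352, 16.6272) → (1.7216, 2.1792) − 0.04·(7.2352, 16.6272) = (1.432192, 1.514112)
Step 4: at (1.432192, 1.514112), ∇f = (6.9152, 10.844544) → (1.432192, 1.514112) − 0.04·(6.9152, 10.844544) = (1.155584, 1.08033024)
∂f/∂x at (1.155584, 1.08033024) = 6.00368128

6.00368128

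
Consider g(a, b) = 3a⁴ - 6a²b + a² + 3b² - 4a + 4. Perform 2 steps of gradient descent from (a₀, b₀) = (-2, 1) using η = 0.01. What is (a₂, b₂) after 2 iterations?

∇g = (12a³ - 12ab + 2a - 4, -6a² + 6b)
(a₁, b₁) = (-2, 1) − 0.01·(-80, -18) = (-1.2, 1.18)
(a₂, b₂) = (-1.2, 1.18) − 0.01·(-10.144, -1.56) = (-1.09856, 1.1956)

(-1.09856, 1.1956)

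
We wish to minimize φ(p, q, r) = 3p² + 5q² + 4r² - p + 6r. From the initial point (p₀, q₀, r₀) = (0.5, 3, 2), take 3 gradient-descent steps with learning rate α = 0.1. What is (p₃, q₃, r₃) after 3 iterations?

∇φ = (6p - 1, 10q, 8r + 6)
Step 1: at (0.5, 3, 2), ∇φ = (2, 30, 22) → (0.5, 3, 2) − 0.1·(2, 30, 22) = (0.3, 0, -0.2)
Step 2: at (0.3, 0, -0.2), ∇φ = (0.8, 0, 4.4) → (0.3, 0, -0.2) − 0.1·(0.8, 0, 4.4) = (0.22, 0, -0.64)
Step 3: at (0.22, 0, -0.64), ∇φ = (0.32, 0, 0.88) → (0.22, 0, -0.64) − 0.1·(0.32, 0, 0.88) = (0.188, 0, -0.728)

(0.188, 0, -0.728)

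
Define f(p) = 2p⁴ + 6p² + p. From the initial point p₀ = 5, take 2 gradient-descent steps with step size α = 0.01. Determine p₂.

9.17787848

f′(p) = 8p³ + 12p + 1
p₁ = 5 − 0.01·1061 = -5.61
p₂ = -5.61 − 0.01·(-1478.787848) = 9.17787848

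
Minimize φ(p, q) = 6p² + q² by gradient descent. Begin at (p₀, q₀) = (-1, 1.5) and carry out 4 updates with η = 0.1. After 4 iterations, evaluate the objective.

0.37750272

∇φ = (12p, 2q)
Step 1: at (-1, 1.5), ∇φ = (-12, 3) → (-1, 1.5) − 0.1·(-12, 3) = (0.2, 1.2)
Step 2: at (0.2, 1.2), ∇φ = (2.4, 2.4) → (0.2, 1.2) − 0.1·(2.4, 2.4) = (-0.04, 0.96)
Step 3: at (-0.04, 0.96), ∇φ = (-0.48, 1.92) → (-0.04, 0.96) − 0.1·(-0.48, 1.92) = (0.008, 0.768)
Step 4: at (0.008, 0.768), ∇φ = (0.096, 1.536) → (0.008, 0.768) − 0.1·(0.096, 1.536) = (-0.0016, 0.6144)
φ(-0.0016, 0.6144) = 0.37750272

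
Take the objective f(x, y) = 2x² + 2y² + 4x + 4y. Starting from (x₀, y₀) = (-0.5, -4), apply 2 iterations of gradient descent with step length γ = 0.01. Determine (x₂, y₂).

∇f = (4x + 4, 4y + 4)
(x₁, y₁) = (-0.5, -4) − 0.01·(2, -12) = (-0.52, -3.88)
(x₂, y₂) = (-0.52, -3.88) − 0.01·(1.92, -11.52) = (-0.5392, -3.7648)

(-0.5392, -3.7648)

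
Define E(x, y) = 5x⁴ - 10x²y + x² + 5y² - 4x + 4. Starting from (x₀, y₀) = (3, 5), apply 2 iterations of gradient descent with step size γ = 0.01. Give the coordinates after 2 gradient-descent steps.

∇E = (20x³ - 20xy + 2x - 4, -10x² + 10y)
Step 1: at (3, 5), ∇E = (242, -40) → (3, 5) − 0.01·(242, -40) = (0.58, 5.4)
Step 2: at (0.58, 5.4), ∇E = (-61.57776, 50.636) → (0.58, 5.4) − 0.01·(-61.57776, 50.636) = (1.1957776, 4.89364)

(1.1957776, 4.89364)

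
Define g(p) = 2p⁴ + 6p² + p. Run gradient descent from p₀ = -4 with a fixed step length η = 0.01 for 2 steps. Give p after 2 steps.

1.06762568

g′(p) = 8p³ + 12p + 1
p₁ = -4 − 0.01·(-559) = 1.59
p₂ = 1.59 − 0.01·52.237432 = 1.06762568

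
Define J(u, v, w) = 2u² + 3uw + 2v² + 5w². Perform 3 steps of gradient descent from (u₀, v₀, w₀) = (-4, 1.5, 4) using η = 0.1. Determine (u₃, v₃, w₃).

∇J = (4u + 3w, 4v, 3u + 10w)
Step 1: at (-4, 1.5, 4), ∇J = (-4, 6, 28) → (-4, 1.5, 4) − 0.1·(-4, 6, 28) = (-3.6, 0.9, 1.2)
Step 2: at (-3.6, 0.9, 1.2), ∇J = (-10.8, 3.6, 1.2) → (-3.6, 0.9, 1.2) − 0.1·(-10.8, 3.6, 1.2) = (-2.52, 0.54, 1.08)
Step 3: at (-2.52, 0.54, 1.08), ∇J = (-6.84, 2.16, 3.24) → (-2.52, 0.54, 1.08) − 0.1·(-6.84, 2.16, 3.24) = (-1.836, 0.324, 0.756)

(-1.836, 0.324, 0.756)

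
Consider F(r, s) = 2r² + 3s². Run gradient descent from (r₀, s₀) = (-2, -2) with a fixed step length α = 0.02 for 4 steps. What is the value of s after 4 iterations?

-1.19939072

∇F = (4r, 6s)
(r₁, s₁) = (-2, -2) − 0.02·(-8, -12) = (-1.84, -1.76)
(r₂, s₂) = (-1.84, -1.76) − 0.02·(-7.36, -10.56) = (-1.6928, -1.5488)
(r₃, s₃) = (-1.6928, -1.5488) − 0.02·(-6.7712, -9.2928) = (-1.557376, -1.362944)
(r₄, s₄) = (-1.557376, -1.362944) − 0.02·(-6.229504, -8.177664) = (-1.43278592, -1.19939072)
s = -1.19939072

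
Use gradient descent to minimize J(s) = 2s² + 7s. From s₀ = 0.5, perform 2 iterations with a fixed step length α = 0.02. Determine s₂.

J′(s) = 4s + 7
Step 1: J′(0.5) = 9; s₁ = 0.5 − 0.02·9 = 0.32
Step 2: J′(0.32) = 8.28; s₂ = 0.32 − 0.02·8.28 = 0.1544

0.1544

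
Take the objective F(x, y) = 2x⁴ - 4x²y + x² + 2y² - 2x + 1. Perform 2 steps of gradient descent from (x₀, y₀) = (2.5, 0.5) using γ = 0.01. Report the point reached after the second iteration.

∇F = (8x³ - 8xy + 2x - 2, -4x² + 4y)
(x₁, y₁) = (2.5, 0.5) − 0.01·(118, -23) = (1.32, 0.73)
(x₂, y₂) = (1.32, 0.73) − 0.01·(11.330944, -4.0496) = (1.20669056, 0.770496)

(1.20669056, 0.770496)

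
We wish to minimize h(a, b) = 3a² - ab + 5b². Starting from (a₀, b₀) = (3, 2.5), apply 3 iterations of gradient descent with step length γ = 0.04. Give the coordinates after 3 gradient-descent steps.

∇h = (6a - b, -a + 10b)
(a₁, b₁) = (3, 2.5) − 0.04·(15.5, 22) = (2.38, 1.62)
(a₂, b₂) = (2.38, 1.62) − 0.04·(12.66, 13.82) = (1.8736, 1.0672)
(a₃, b₃) = (1.8736, 1.0672) − 0.04·(10.1744, 8.7984) = (1.466624, 0.715264)

(1.466624, 0.715264)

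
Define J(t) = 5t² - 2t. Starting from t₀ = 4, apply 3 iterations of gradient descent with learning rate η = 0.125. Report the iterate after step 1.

J′(t) = 10t - 2
Step 1: J′(4) = 38; t₁ = 4 − 0.125·38 = -0.75

-0.75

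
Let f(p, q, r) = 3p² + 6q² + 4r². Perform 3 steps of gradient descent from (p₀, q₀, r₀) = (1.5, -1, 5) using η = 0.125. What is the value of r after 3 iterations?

∇f = (6p, 12q, 8r)
Step 1: at (1.5, -1, 5), ∇f = (9, -12, 40) → (1.5, -1, 5) − 0.125·(9, -12, 40) = (0.375, 0.5, 0)
Step 2: at (0.375, 0.5, 0), ∇f = (2.25, 6, 0) → (0.375, 0.5, 0) − 0.125·(2.25, 6, 0) = (0.09375, -0.25, 0)
Step 3: at (0.09375, -0.25, 0), ∇f = (0.5625, -3, 0) → (0.09375, -0.25, 0) − 0.125·(0.5625, -3, 0) = (0.0234375, 0.125, 0)
r = 0

0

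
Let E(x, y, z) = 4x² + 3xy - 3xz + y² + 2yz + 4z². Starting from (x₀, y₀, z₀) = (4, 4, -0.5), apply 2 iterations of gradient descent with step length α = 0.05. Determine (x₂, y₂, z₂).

(0.5625, 2.49625, -0.10625)

∇E = (8x + 3y - 3z, 3x + 2y + 2z, -3x + 2y + 8z)
(x₁, y₁, z₁) = (4, 4, -0.5) − 0.05·(45.5, 19, -8) = (1.725, 3.05, -0.1)
(x₂, y₂, z₂) = (1.725, 3.05, -0.1) − 0.05·(23.25, 11.075, 0.125) = (0.5625, 2.49625, -0.10625)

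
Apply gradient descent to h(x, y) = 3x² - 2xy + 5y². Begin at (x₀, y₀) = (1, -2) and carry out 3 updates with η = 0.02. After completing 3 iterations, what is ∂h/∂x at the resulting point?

∇h = (6x - 2y, -2x + 10y)
(x₁, y₁) = (1, -2) − 0.02·(10, -22) = (0.8, -1.56)
(x₂, y₂) = (0.8, -1.56) − 0.02·(7.92, -17.2) = (0.6416, -1.216)
(x₃, y₃) = (0.6416, -1.216) − 0.02·(6.2816, -13.4432) = (0.515968, -0.947136)
∂h/∂x at (0.515968, -0.947136) = 4.99008

4.99008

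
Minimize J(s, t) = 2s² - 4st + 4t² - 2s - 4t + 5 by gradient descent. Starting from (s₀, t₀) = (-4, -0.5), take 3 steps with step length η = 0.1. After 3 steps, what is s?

∇J = (4s - 4t - 2, -4s + 8t - 4)
(s₁, t₁) = (-4, -0.5) − 0.1·(-16, 8) = (-2.4, -1.3)
(s₂, t₂) = (-2.4, -1.3) − 0.1·(-6.4, -4.8) = (-1.76, -0.82)
(s₃, t₃) = (-1.76, -0.82) − 0.1·(-5.76, -3.52) = (-1.184, -0.468)
s = -1.184

-1.184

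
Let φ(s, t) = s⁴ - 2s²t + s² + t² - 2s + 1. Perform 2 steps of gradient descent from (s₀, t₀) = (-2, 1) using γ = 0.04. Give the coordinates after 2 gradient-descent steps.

(-0.7328, 1.192)

∇φ = (4s³ - 4st + 2s - 2, -2s² + 2t)
(s₁, t₁) = (-2, 1) − 0.04·(-30, -6) = (-0.8, 1.24)
(s₂, t₂) = (-0.8, 1.24) − 0.04·(-1.68, 1.2) = (-0.7328, 1.192)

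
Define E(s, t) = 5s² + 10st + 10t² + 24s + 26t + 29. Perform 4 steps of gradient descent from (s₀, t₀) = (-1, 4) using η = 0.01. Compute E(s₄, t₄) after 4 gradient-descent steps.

22.368522402

∇E = (10s + 10t + 24, 10s + 20t + 26)
Step 1: at (-1, 4), ∇E = (54, 96) → (-1, 4) − 0.01·(54, 96) = (-1.54, 3.04)
Step 2: at (-1.54, 3.04), ∇E = (39, 71.4) → (-1.54, 3.04) − 0.01·(39, 71.4) = (-1.93, 2.326)
Step 3: at (-1.93, 2.326), ∇E = (27.96, 53.22) → (-1.93, 2.326) − 0.01·(27.96, 53.22) = (-2.2096, 1.7938)
Step 4: at (-2.2096, 1.7938), ∇E = (19.842, 39.78) → (-2.2096, 1.7938) − 0.01·(19.842, 39.78) = (-2.40802, 1.396)
E(-2.40802, 1.396) = 22.368522402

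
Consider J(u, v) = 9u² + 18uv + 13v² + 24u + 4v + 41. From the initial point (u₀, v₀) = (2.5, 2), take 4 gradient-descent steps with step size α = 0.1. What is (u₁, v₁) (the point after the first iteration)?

(-8, -8.1)

∇J = (18u + 18v + 24, 18u + 26v + 4)
(u₁, v₁) = (2.5, 2) − 0.1·(105, 101) = (-8, -8.1)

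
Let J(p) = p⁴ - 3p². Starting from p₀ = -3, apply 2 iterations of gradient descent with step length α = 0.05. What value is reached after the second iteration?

J′(p) = 4p³ - 6p
p₁ = -3 − 0.05·(-90) = 1.5
p₂ = 1.5 − 0.05·4.5 = 1.275

1.275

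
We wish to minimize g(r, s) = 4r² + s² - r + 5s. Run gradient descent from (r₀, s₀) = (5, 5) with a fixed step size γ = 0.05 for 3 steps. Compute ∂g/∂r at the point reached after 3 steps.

∇g = (8r - 1, 2s + 5)
(r₁, s₁) = (5, 5) − 0.05·(39, 15) = (3.05, 4.25)
(r₂, s₂) = (3.05, 4.25) − 0.05·(23.4, 13.5) = (1.88, 3.575)
(r₃, s₃) = (1.88, 3.575) − 0.05·(14.04, 12.15) = (1.178, 2.9675)
∂g/∂r at (1.178, 2.9675) = 8.424

8.424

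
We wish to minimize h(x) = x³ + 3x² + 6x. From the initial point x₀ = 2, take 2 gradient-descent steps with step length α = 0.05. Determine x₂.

h′(x) = 3x² + 6x + 6
x₁ = 2 − 0.05·30 = 0.5
x₂ = 0.5 − 0.05·9.75 = 0.0125

0.0125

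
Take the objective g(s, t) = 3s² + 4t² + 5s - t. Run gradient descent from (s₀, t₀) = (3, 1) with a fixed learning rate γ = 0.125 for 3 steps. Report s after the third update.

∇g = (6s + 5, 8t - 1)
(s₁, t₁) = (3, 1) − 0.125·(23, 7) = (0.125, 0.125)
(s₂, t₂) = (0.125, 0.125) − 0.125·(5.75, 0) = (-0.59375, 0.125)
(s₃, t₃) = (-0.59375, 0.125) − 0.125·(1.4375, 0) = (-0.7734375, 0.125)
s = -0.7734375

-0.7734375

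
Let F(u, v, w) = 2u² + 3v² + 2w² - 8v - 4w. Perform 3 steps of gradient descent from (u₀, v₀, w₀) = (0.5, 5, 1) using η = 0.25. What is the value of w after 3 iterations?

∇F = (4u, 6v - 8, 4w - 4)
(u₁, v₁, w₁) = (0.5, 5, 1) − 0.25·(2, 22, 0) = (0, -0.5, 1)
(u₂, v₂, w₂) = (0, -0.5, 1) − 0.25·(0, -11, 0) = (0, 2.25, 1)
(u₃, v₃, w₃) = (0, 2.25, 1) − 0.25·(0, 5.5, 0) = (0, 0.875, 1)
w = 1

1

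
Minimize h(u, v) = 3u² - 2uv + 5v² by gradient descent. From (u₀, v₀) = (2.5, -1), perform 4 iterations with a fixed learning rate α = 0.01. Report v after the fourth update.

-0.5022176

∇h = (6u - 2v, -2u + 10v)
Step 1: at (2.5, -1), ∇h = (17, -15) → (2.5, -1) − 0.01·(17, -15) = (2.33, -0.85)
Step 2: at (2.33, -0.85), ∇h = (15.68, -13.16) → (2.33, -0.85) − 0.01·(15.68, -13.16) = (2.1732, -0.7184)
Step 3: at (2.1732, -0.7184), ∇h = (14.476, -11.5304) → (2.1732, -0.7184) − 0.01·(14.476, -11.5304) = (2.02844, -0.603096)
Step 4: at (2.02844, -0.603096), ∇h = (13.376832, -10.08784) → (2.02844, -0.603096) − 0.01·(13.376832, -10.08784) = (1.89467168, -0.5022176)
v = -0.5022176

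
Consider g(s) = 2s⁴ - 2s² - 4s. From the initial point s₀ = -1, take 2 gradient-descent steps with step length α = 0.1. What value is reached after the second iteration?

g′(s) = 8s³ - 4s - 4
s₁ = -1 − 0.1·(-8) = -0.2
s₂ = -0.2 − 0.1·(-3.264) = 0.1264

0.1264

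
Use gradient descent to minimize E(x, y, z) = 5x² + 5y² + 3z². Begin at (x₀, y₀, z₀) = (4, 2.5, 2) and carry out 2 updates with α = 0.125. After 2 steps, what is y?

∇E = (10x, 10y, 6z)
Step 1: at (4, 2.5, 2), ∇E = (40, 25, 12) → (4, 2.5, 2) − 0.125·(40, 25, 12) = (-1, -0.625, 0.5)
Step 2: at (-1, -0.625, 0.5), ∇E = (-10, -6.25, 3) → (-1, -0.625, 0.5) − 0.125·(-10, -6.25, 3) = (0.25, 0.15625, 0.125)
y = 0.15625

0.15625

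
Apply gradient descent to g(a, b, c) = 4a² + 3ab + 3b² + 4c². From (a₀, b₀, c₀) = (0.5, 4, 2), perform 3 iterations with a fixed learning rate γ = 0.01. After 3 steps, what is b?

∇g = (8a + 3b, 3a + 6b, 8c)
(a₁, b₁, c₁) = (0.5, 4, 2) − 0.01·(16, 25.5, 16) = (0.34, 3.745, 1.84)
(a₂, b₂, c₂) = (0.34, 3.745, 1.84) − 0.01·(13.955, 23.49, 14.72) = (0.20045, 3.5101, 1.6928)
(a₃, b₃, c₃) = (0.20045, 3.5101, 1.6928) − 0.01·(12.1339, 21.66195, 13.5424) = (0.079111, 3.2934805, 1.557376)
b = 3.2934805

3.2934805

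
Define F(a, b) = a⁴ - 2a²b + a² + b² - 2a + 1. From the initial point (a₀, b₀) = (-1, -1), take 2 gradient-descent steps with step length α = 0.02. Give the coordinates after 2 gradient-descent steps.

(-0.59854592, -0.860096)

∇F = (4a³ - 4ab + 2a - 2, -2a² + 2b)
(a₁, b₁) = (-1, -1) − 0.02·(-12, -4) = (-0.76, -0.92)
(a₂, b₂) = (-0.76, -0.92) − 0.02·(-8.072704, -2.9952) = (-0.59854592, -0.860096)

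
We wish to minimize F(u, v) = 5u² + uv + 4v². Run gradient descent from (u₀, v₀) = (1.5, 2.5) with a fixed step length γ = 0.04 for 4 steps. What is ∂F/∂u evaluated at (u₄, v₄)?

∇F = (10u + v, u + 8v)
(u₁, v₁) = (1.5, 2.5) − 0.04·(17.5, 21.5) = (0.8, 1.64)
(u₂, v₂) = (0.8, 1.64) − 0.04·(9.64, 13.92) = (0.4144, 1.0832)
(u₃, v₃) = (0.4144, 1.0832) − 0.04·(5.2272, 9.08) = (0.205312, 0.72)
(u₄, v₄) = (0.205312, 0.72) − 0.04·(2.77312, 5.965312) = (0.0943872, 0.48138752)
∂F/∂u at (0.0943872, 0.48138752) = 1.42525952

1.42525952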